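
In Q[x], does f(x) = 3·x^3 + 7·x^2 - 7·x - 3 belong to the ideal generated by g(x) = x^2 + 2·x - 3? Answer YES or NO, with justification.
YES

In Q[x] the ideal (g) consists of all multiples of g, so f ∈ (g) iff g | f, i.e. iff the remainder of f on division by g is 0. Divide f by g (g is monic, so eliminate the leading term of the running remainder at each step):
  leading term 3·x^3: subtract (3·x)·g(x) = 3·x^3 + 6·x^2 - 9·x, leaving x^2 + 2·x - 3
  leading term x^2: subtract (1)·g(x) = x^2 + 2·x - 3, leaving 0
The remainder is 0, so f(x) = g(x) · h(x) with h(x) = 3·x + 1. Hence g | f, i.e. f ∈ (g).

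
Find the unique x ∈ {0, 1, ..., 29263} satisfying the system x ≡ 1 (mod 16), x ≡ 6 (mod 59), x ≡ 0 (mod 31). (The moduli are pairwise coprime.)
The moduli 16, 59, 31 are pairwise coprime, so by the CRT there is a unique solution mod 16·59·31 = 29264.
Solve by successive substitution. Start with x ≡ 1 (mod 16).
  Combine with x ≡ 6 (mod 59): write x = 1 + 16·t and require 1 + 16·t ≡ 6 (mod 59), i.e. 16·t ≡ 6 − 1 ≡ 5 (mod 59). Since 16^(−1) ≡ 48 (mod 59), t ≡ 48·5 ≡ 4 (mod 59). So x ≡ 1 + 16·4 = 65 (mod 944).
  Combine with x ≡ 0 (mod 31): write x = 65 + 944·t and require 65 + 944·t ≡ 0 (mod 31), i.e. 944·t ≡ 0 − 65 ≡ 28 (mod 31). Since 944^(−1) ≡ 20 (mod 31) (944 ≡ 14 (mod 31)), t ≡ 20·28 ≡ 2 (mod 31). So x ≡ 65 + 944·2 = 1953 (mod 29264).
Unique solution in [0, 29264): x = 1953.

Final answer: x ≡ 1953 (mod 29264); the representative in [0, 29264) is 1953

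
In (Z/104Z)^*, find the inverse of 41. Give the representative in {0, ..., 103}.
Apply the extended Euclidean algorithm to (104, 41), tracking rows (r, s, t) with s·104 + t·41 = r. Each division r_prev = q·r_cur + r_new produces the new row as (previous row) − q·(current row):
  row A: (104, 1, 0)   [1·104 + 0·41 = 104]
  row B: (41, 0, 1)   [0·104 + 1·41 = 41]
  104 = 2·41 + 22   → row C = row A − 2·row B = (22, 1, −2)   [check: 1·104 − 2·41 = 22]
  41 = 1·22 + 19   → row D = row B − 1·row C = (19, −1, 3)   [check: −1·104 + 3·41 = 19]
  22 = 1·19 + 3   → row E = row C − 1·row D = (3, 2, −5)   [check: 2·104 − 5·41 = 3]
  19 = 6·3 + 1   → row F = row D − 6·row E = (1, −13, 33)   [check: −13·104 + 33·41 = 1]
  3 = 3·1 + 0   → remainder 0, stop. gcd = 1 (last nonzero row F).
The gcd is 1, so 41 is invertible mod 104. The last nonzero row gives −13·104 + 33·41 = 1, so t = 33. So 41^(−1) ≡ 33 (mod 104). Verify: 41 · 33 = 1353 ≡ 1 (mod 104). ✓

Final answer: 41^(−1) ≡ 33 (mod 104)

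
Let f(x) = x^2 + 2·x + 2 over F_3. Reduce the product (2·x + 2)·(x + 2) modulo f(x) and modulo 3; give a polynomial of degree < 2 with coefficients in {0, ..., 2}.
a · b ≡ 2·x (mod f(x))

Multiply as integer polynomials: a · b = 2·x^2 + 6·x + 4. Reducing coefficients mod 3: a · b ≡ 2·x^2 + 1. Now divide by f(x) = x^2 + 2·x + 2 in F_3[x], eliminating the leading term at each step:
  leading term 2·x^2: subtract (2)·f(x) = 2·x^2 + x + 1, leaving 2·x (coefficients mod 3)
The degree is now < 2, so this is the remainder. Hence a · b ≡ 2·x in F_3[x]/(f).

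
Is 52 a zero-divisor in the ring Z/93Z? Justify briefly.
NO

gcd(52, 93) = 1, so 52 is a unit in Z/93Z (it has a multiplicative inverse). A unit cannot be a zero-divisor: if 52·b ≡ 0 then multiplying both sides by 52^(−1) gives b ≡ 0. So 52 is not a zero-divisor.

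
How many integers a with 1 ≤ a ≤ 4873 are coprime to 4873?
The number of a ∈ {1, ..., 4873} with gcd(a, 4873) = 1 is by definition Euler's totient φ(4873). φ is multiplicative, with φ(p^e) = p^e − p^(e−1). Factorise 4873 = 11 · 443. Then
  φ(4873) = (11 − 1) · (443 − 1) = 10 · 442 = 4420.
So there are 4420 such integers.

Final answer: 4420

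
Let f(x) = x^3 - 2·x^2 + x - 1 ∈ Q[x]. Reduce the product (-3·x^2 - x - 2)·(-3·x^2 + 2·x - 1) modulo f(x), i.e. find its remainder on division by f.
a · b ≡ 28·x^2 - 9·x + 17 (mod f(x))

First multiply in Q[x] without reducing: a · b = 9·x^4 - 3·x^3 + 7·x^2 - 3·x + 2. Now divide by f(x) = x^3 - 2·x^2 + x - 1, eliminating the leading term at each step:
  leading term 9·x^4: subtract (9·x)·f(x) = 9·x^4 - 18·x^3 + 9·x^2 - 9·x, leaving 15·x^3 - 2·x^2 + 6·x + 2
  leading term 15·x^3: subtract (15)·f(x) = 15·x^3 - 30·x^2 + 15·x - 15, leaving 28·x^2 - 9·x + 17
The degree is now < 3, so this is the remainder. Hence a · b ≡ 28·x^2 - 9·x + 17 in Q[x]/(f).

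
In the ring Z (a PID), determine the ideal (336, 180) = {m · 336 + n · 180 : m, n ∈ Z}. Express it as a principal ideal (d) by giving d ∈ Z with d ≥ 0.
In the PID Z, (a, b) is generated by gcd(a, b). Compute gcd(336, 180) with the extended Euclidean algorithm, tracking rows (r, s, t) with s·336 + t·180 = r:
  row A: (336, 1, 0)   [1·336 + 0·180 = 336]
  row B: (180, 0, 1)   [0·336 + 1·180 = 180]
  336 = 1·180 + 156   → row C = row A − 1·row B = (156, 1, −1)   [check: 1·336 − 1·180 = 156]
  180 = 1·156 + 24   → row D = row B − 1·row C = (24, −1, 2)   [check: −1·336 + 2·180 = 24]
  156 = 6·24 + 12   → row E = row C − 6·row D = (12, 7, −13)   [check: 7·336 − 13·180 = 12]
  24 = 2·12 + 0   → remainder 0, stop. gcd = 12 (last nonzero row E).
So gcd(336, 180) = 12, with Bézout identity 7·336 − 13·180 = 12. Containment (⊇): the Bézout identity exhibits 12 as an element of (336, 180), giving (12) ⊆ (336, 180). Containment (⊆): since 12 | 336 and 12 | 180 (336 = 12·28, 180 = 12·15), every Z-linear combination of 336 and 180 is divisible by 12, so (336, 180) ⊆ (12). Therefore (336, 180) = (12), d = 12.

Final answer: (336, 180) = (12); d = 12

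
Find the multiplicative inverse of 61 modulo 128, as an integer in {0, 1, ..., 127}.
Apply the extended Euclidean algorithm to (128, 61), tracking rows (r, s, t) with s·128 + t·61 = r. Each division r_prev = q·r_cur + r_new produces the new row as (previous row) − q·(current row):
  row A: (128, 1, 0)   [1·128 + 0·61 = 128]
  row B: (61, 0, 1)   [0·128 + 1·61 = 61]
  128 = 2·61 + 6   → row C = row A − 2·row B = (6, 1, −2)   [check: 1·128 − 2·61 = 6]
  61 = 10·6 + 1   → row D = row B − 10·row C = (1, −10, 21)   [check: −10·128 + 21·61 = 1]
  6 = 6·1 + 0   → remainder 0, stop. gcd = 1 (last nonzero row D).
The gcd is 1, so 61 is invertible mod 128. The last nonzero row gives −10·128 + 21·61 = 1, so t = 21. So 61^(−1) ≡ 21 (mod 128). Verify: 61 · 21 = 1281 ≡ 1 (mod 128). ✓

Final answer: 61^(−1) ≡ 21 (mod 128)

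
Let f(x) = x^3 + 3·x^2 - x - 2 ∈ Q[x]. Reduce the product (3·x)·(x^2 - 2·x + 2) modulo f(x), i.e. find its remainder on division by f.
a · b ≡ -15·x^2 + 9·x + 6 (mod f(x))

First multiply in Q[x] without reducing: a · b = 3·x^3 - 6·x^2 + 6·x. Now divide by f(x) = x^3 + 3·x^2 - x - 2, eliminating the leading term at each step:
  leading term 3·x^3: subtract (3)·f(x) = 3·x^3 + 9·x^2 - 3·x - 6, leaving -15·x^2 + 9·x + 6
The degree is now < 3, so this is the remainder. Hence a · b ≡ -15·x^2 + 9·x + 6 in Q[x]/(f).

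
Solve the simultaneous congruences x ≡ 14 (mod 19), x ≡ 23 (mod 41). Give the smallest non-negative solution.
The moduli 19, 41 are pairwise coprime, so by the CRT there is a unique solution mod 19·41 = 779.
Solve by successive substitution. Start with x ≡ 14 (mod 19).
  Combine with x ≡ 23 (mod 41): write x = 14 + 19·t and require 14 + 19·t ≡ 23 (mod 41), i.e. 19·t ≡ 23 − 14 ≡ 9 (mod 41). Since 19^(−1) ≡ 13 (mod 41), t ≡ 13·9 ≡ 35 (mod 41). So x ≡ 14 + 19·35 = 679 (mod 779).
Unique solution in [0, 779): x = 679.

Final answer: x ≡ 679 (mod 779); the representative in [0, 779) is 679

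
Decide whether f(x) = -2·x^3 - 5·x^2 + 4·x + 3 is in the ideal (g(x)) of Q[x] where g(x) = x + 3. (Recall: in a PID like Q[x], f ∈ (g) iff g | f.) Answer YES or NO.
YES

In Q[x] the ideal (g) consists of all multiples of g, so f ∈ (g) iff g | f, i.e. iff the remainder of f on division by g is 0. Divide f by g (g is monic, so eliminate the leading term of the running remainder at each step):
  leading term -2·x^3: subtract (-2·x^2)·g(x) = -2·x^3 - 6·x^2, leaving x^2 + 4·x + 3
  leading term x^2: subtract (x)·g(x) = x^2 + 3·x, leaving x + 3
  leading term x: subtract (1)·g(x) = x + 3, leaving 0
The remainder is 0, so f(x) = g(x) · h(x) with h(x) = -2·x^2 + x + 1. Hence g | f, i.e. f ∈ (g).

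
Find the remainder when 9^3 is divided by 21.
Use repeated squaring. Binary(3) = 11. Walk through the bits of the exponent 3 left-to-right: at each bit after the leading one, square the running value, then multiply by 9 if the bit is 1 (always reducing mod 21):
  bit 1 = 1 (leading): start with 9.
  bit 2 = 1: square 9^2 = 81 ≡ 18; bit is 1, so multiply 18·9 = 162 ≡ 15 (mod 21).
Final value: 9^3 ≡ 15 (mod 21).

Final answer: 15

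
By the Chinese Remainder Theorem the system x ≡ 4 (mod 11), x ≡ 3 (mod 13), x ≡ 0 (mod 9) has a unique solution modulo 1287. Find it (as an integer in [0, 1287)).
x ≡ 81 (mod 1287); the representative in [0, 1287) is 81

The moduli 11, 13, 9 are pairwise coprime, so by the CRT there is a unique solution mod 11·13·9 = 1287.
Solve by successive substitution. Start with x ≡ 4 (mod 11).
  Combine with x ≡ 3 (mod 13): write x = 4 + 11·t and require 4 + 11·t ≡ 3 (mod 13), i.e. 11·t ≡ 3 − 4 ≡ 12 (mod 13). Since 11^(−1) ≡ 6 (mod 13), t ≡ 6·12 ≡ 7 (mod 13). So x ≡ 4 + 11·7 = 81 (mod 143).
  Combine with x ≡ 0 (mod 9): write x = 81 + 143·t and require 81 + 143·t ≡ 0 (mod 9), i.e. 143·t ≡ 0 − 81 ≡ 0 (mod 9). Since 143^(−1) ≡ 8 (mod 9) (143 ≡ 8 (mod 9)), t ≡ 8·0 ≡ 0 (mod 9). So x ≡ 81 + 143·0 = 81 (mod 1287).
Unique solution in [0, 1287): x = 81.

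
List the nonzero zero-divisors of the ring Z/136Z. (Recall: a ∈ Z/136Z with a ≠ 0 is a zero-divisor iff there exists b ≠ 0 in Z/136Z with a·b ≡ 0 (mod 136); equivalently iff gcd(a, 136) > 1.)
An element a ∈ Z/136Z (with a ≠ 0) is a zero-divisor iff gcd(a, 136) > 1 (because a is a unit precisely when gcd(a, n) = 1, and in Z/nZ every nonzero, non-unit element is a zero-divisor). Scan a = 1, ..., 135 and keep those with gcd(a, 136) > 1:
  gcd(2, 136) = 2, gcd(4, 136) = 4, gcd(6, 136) = 2, gcd(8, 136) = 8, gcd(10, 136) = 2, gcd(12, 136) = 4, gcd(14, 136) = 2, gcd(16, 136) = 8, gcd(17, 136) = 17, gcd(18, 136) = 2, gcd(20, 136) = 4, gcd(22, 136) = 2, gcd(24, 136) = 8, gcd(26, 136) = 2, gcd(28, 136) = 4, gcd(30, 136) = 2, gcd(32, 136) = 8, gcd(34, 136) = 34, gcd(36, 136) = 4, gcd(38, 136) = 2, gcd(40, 136) = 8, gcd(42, 136) = 2, gcd(44, 136) = 4, gcd(46, 136) = 2, gcd(48, 136) = 8, gcd(50, 136) = 2, gcd(51, 136) = 17, gcd(52, 136) = 4, gcd(54, 136) = 2, gcd(56, 136) = 8, gcd(58, 136) = 2, gcd(60, 136) = 4, gcd(62, 136) = 2, gcd(64, 136) = 8, gcd(66, 136) = 2, gcd(68, 136) = 68, gcd(70, 136) = 2, gcd(72, 136) = 8, gcd(74, 136) = 2, gcd(76, 136) = 4, gcd(78, 136) = 2, gcd(80, 136) = 8, gcd(82, 136) = 2, gcd(84, 136) = 4, gcd(85, 136) = 17, gcd(86, 136) = 2, gcd(88, 136) = 8, gcd(90, 136) = 2, gcd(92, 136) = 4, gcd(94, 136) = 2, gcd(96, 136) = 8, gcd(98, 136) = 2, gcd(100, 136) = 4, gcd(102, 136) = 34, gcd(104, 136) = 8, gcd(106, 136) = 2, gcd(108, 136) = 4, gcd(110, 136) = 2, gcd(112, 136) = 8, gcd(114, 136) = 2, gcd(116, 136) = 4, gcd(118, 136) = 2, gcd(119, 136) = 17, gcd(120, 136) = 8, gcd(122, 136) = 2, gcd(124, 136) = 4, gcd(126, 136) = 2, gcd(128, 136) = 8, gcd(130, 136) = 2, gcd(132, 136) = 4, gcd(134, 136) = 2.
All other a ∈ {1, ..., 135} have gcd(a, 136) = 1 and are units. So the nonzero zero-divisors are exactly the 71 values of a appearing in this scan.

Final answer: nonzero zero-divisors of Z/136Z = {2, 4, 6, 8, 10, 12, 14, 16, 17, 18, 20, 22, 24, 26, 28, 30, 32, 34, 36, 38, 40, 42, 44, 46, 48, 50, 51, 52, 54, 56, 58, 60, 62, 64, 66, 68, 70, 72, 74, 76, 78, 80, 82, 84, 85, 86, 88, 90, 92, 94, 96, 98, 100, 102, 104, 106, 108, 110, 112, 114, 116, 118, 119, 120, 122, 124, 126, 128, 130, 132, 134}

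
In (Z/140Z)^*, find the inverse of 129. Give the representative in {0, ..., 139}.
Apply the extended Euclidean algorithm to (140, 129), tracking rows (r, s, t) with s·140 + t·129 = r. Each division r_prev = q·r_cur + r_new produces the new row as (previous row) − q·(current row):
  row A: (140, 1, 0)   [1·140 + 0·129 = 140]
  row B: (129, 0, 1)   [0·140 + 1·129 = 129]
  140 = 1·129 + 11   → row C = row A − 1·row B = (11, 1, −1)   [check: 1·140 − 1·129 = 11]
  129 = 11·11 + 8   → row D = row B − 11·row C = (8, −11, 12)   [check: −11·140 + 12·129 = 8]
  11 = 1·8 + 3   → row E = row C − 1·row D = (3, 12, −13)   [check: 12·140 − 13·129 = 3]
  8 = 2·3 + 2   → row F = row D − 2·row E = (2, −35, 38)   [check: −35·140 + 38·129 = 2]
  3 = 1·2 + 1   → row G = row E − 1·row F = (1, 47, −51)   [check: 47·140 − 51·129 = 1]
  2 = 2·1 + 0   → remainder 0, stop. gcd = 1 (last nonzero row G).
The gcd is 1, so 129 is invertible mod 140. The last nonzero row gives 47·140 − 51·129 = 1, so t = −51. So 129^(−1) ≡ −51 ≡ 89 (mod 140). Verify: 129 · 89 = 11481 ≡ 1 (mod 140). ✓

Final answer: 129^(−1) ≡ 89 (mod 140)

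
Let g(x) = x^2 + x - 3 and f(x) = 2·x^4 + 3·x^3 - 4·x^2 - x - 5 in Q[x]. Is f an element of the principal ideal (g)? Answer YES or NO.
NO

In Q[x] the ideal (g) consists of all multiples of g, so f ∈ (g) iff g | f, i.e. iff the remainder of f on division by g is 0. Divide f by g (g is monic, so eliminate the leading term of the running remainder at each step):
  leading term 2·x^4: subtract (2·x^2)·g(x) = 2·x^4 + 2·x^3 - 6·x^2, leaving x^3 + 2·x^2 - x - 5
  leading term x^3: subtract (x)·g(x) = x^3 + x^2 - 3·x, leaving x^2 + 2·x - 5
  leading term x^2: subtract (1)·g(x) = x^2 + x - 3, leaving x - 2
The remainder r(x) = x - 2 ≠ 0 (and deg r < deg g), so g ∤ f, i.e. f ∉ (g).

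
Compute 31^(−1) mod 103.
Apply the extended Euclidean algorithm to (103, 31), tracking rows (r, s, t) with s·103 + t·31 = r. Each division r_prev = q·r_cur + r_new produces the new row as (previous row) − q·(current row):
  row A: (103, 1, 0)   [1·103 + 0·31 = 103]
  row B: (31, 0, 1)   [0·103 + 1·31 = 31]
  103 = 3·31 + 10   → row C = row A − 3·row B = (10, 1, −3)   [check: 1·103 − 3·31 = 10]
  31 = 3·10 + 1   → row D = row B − 3·row C = (1, −3, 10)   [check: −3·103 + 10·31 = 1]
  10 = 10·1 + 0   → remainder 0, stop. gcd = 1 (last nonzero row D).
The gcd is 1, so 31 is invertible mod 103. The last nonzero row gives −3·103 + 10·31 = 1, so t = 10. So 31^(−1) ≡ 10 (mod 103). Verify: 31 · 10 = 310 ≡ 1 (mod 103). ✓

Final answer: 31^(−1) ≡ 10 (mod 103)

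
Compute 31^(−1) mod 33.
Apply the extended Euclidean algorithm to (33, 31), tracking rows (r, s, t) with s·33 + t·31 = r. Each division r_prev = q·r_cur + r_new produces the new row as (previous row) − q·(current row):
  row A: (33, 1, 0)   [1·33 + 0·31 = 33]
  row B: (31, 0, 1)   [0·33 + 1·31 = 31]
  33 = 1·31 + 2   → row C = row A − 1·row B = (2, 1, −1)   [check: 1·33 − 1·31 = 2]
  31 = 15·2 + 1   → row D = row B − 15·row C = (1, −15, 16)   [check: −15·33 + 16·31 = 1]
  2 = 2·1 + 0   → remainder 0, stop. gcd = 1 (last nonzero row D).
The gcd is 1, so 31 is invertible mod 33. The last nonzero row gives −15·33 + 16·31 = 1, so t = 16. So 31^(−1) ≡ 16 (mod 33). Verify: 31 · 16 = 496 ≡ 1 (mod 33). ✓

Final answer: 31^(−1) ≡ 16 (mod 33)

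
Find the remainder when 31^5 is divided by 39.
Use repeated squaring. Binary(5) = 101. Walk through the bits of the exponent 5 left-to-right: at each bit after the leading one, square the running value, then multiply by 31 if the bit is 1 (always reducing mod 39):
  bit 1 = 1 (leading): start with 31.
  bit 2 = 0: square 31^2 = 961 ≡ 25 (mod 39).
  bit 3 = 1: square 25^2 = 625 ≡ 1; bit is 1, so multiply 1·31 = 31 (mod 39).
Final value: 31^5 ≡ 31 (mod 39).

Final answer: 31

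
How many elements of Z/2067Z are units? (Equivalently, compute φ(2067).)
An element a ∈ Z/2067Z is a unit iff gcd(a, 2067) = 1, so the number of units is φ(2067). φ is multiplicative, with φ(p^e) = p^e − p^(e−1). Factorise 2067 = 3 · 13 · 53. Then
  φ(2067) = (3 − 1) · (13 − 1) · (53 − 1) = 2 · 12 · 52 = 1248.

Final answer: Z/2067Z has φ(2067) = 1248 units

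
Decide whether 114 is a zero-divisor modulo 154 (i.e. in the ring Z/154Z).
YES

gcd(114, 154) = 2 > 1, so 114 is not a unit in Z/154Z. In Z/nZ every nonzero non-unit is a zero-divisor: explicitly, take b = 154/gcd = 77 ≠ 0 (mod 154); then 114·77 = 8778 = 57·154, i.e. 114·77 ≡ 0 (mod 154). So 114 is a zero-divisor.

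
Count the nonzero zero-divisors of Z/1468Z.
Z/1468Z has 735 nonzero zero-divisors

In Z/1468Z each nonzero element is either a unit (gcd with 1468 is 1) or a zero-divisor (gcd > 1). The number of units is φ(1468): factorise 1468 = 2^2 · 367, so φ(1468) = (2^2 − 2^1) · (367 − 1) = 2 · 366 = 732. The nonzero elements number 1468 − 1 = 1467. Hence the nonzero zero-divisors number 1467 − 732 = 735.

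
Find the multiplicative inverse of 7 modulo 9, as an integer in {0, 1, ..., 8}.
7^(−1) ≡ 4 (mod 9)

Apply the extended Euclidean algorithm to (9, 7), tracking rows (r, s, t) with s·9 + t·7 = r. Each division r_prev = q·r_cur + r_new produces the new row as (previous row) − q·(current row):
  row A: (9, 1, 0)   [1·9 + 0·7 = 9]
  row B: (7, 0, 1)   [0·9 + 1·7 = 7]
  9 = 1·7 + 2   → row C = row A − 1·row B = (2, 1, −1)   [check: 1·9 − 1·7 = 2]
  7 = 3·2 + 1   → row D = row B − 3·row C = (1, −3, 4)   [check: −3·9 + 4·7 = 1]
  2 = 2·1 + 0   → remainder 0, stop. gcd = 1 (last nonzero row D).
The gcd is 1, so 7 is invertible mod 9. The last nonzero row gives −3·9 + 4·7 = 1, so t = 4. So 7^(−1) ≡ 4 (mod 9). Verify: 7 · 4 = 28 ≡ 1 (mod 9). ✓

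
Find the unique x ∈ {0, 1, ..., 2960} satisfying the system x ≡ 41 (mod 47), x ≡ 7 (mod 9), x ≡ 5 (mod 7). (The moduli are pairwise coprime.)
x ≡ 2203 (mod 2961); the representative in [0, 2961) is 2203

The moduli 47, 9, 7 are pairwise coprime, so by the CRT there is a unique solution mod 47·9·7 = 2961.
Solve by successive substitution. Start with x ≡ 41 (mod 47).
  Combine with x ≡ 7 (mod 9): write x = 41 + 47·t and require 41 + 47·t ≡ 7 (mod 9), i.e. 47·t ≡ 7 − 41 ≡ 2 (mod 9). Since 47^(−1) ≡ 5 (mod 9) (47 ≡ 2 (mod 9)), t ≡ 5·2 ≡ 1 (mod 9). So x ≡ 41 + 47·1 = 88 (mod 423).
  Combine with x ≡ 5 (mod 7): write x = 88 + 423·t and require 88 + 423·t ≡ 5 (mod 7), i.e. 423·t ≡ 5 − 88 ≡ 1 (mod 7). Since 423^(−1) ≡ 5 (mod 7) (423 ≡ 3 (mod 7)), t ≡ 5·1 ≡ 5 (mod 7). So x ≡ 88 + 423·5 = 2203 (mod 2961).
Unique solution in [0, 2961): x = 2203.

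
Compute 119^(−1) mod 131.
Apply the extended Euclidean algorithm to (131, 119), tracking rows (r, s, t) with s·131 + t·119 = r. Each division r_prev = q·r_cur + r_new produces the new row as (previous row) − q·(current row):
  row A: (131, 1, 0)   [1·131 + 0·119 = 131]
  row B: (119, 0, 1)   [0·131 + 1·119 = 119]
  131 = 1·119 + 12   → row C = row A − 1·row B = (12, 1, −1)   [check: 1·131 − 1·119 = 12]
  119 = 9·12 + 11   → row D = row B − 9·row C = (11, −9, 10)   [check: −9·131 + 10·119 = 11]
  12 = 1·11 + 1   → row E = row C − 1·row D = (1, 10, −11)   [check: 10·131 − 11·119 = 1]
  11 = 11·1 + 0   → remainder 0, stop. gcd = 1 (last nonzero row E).
The gcd is 1, so 119 is invertible mod 131. The last nonzero row gives 10·131 − 11·119 = 1, so t = −11. So 119^(−1) ≡ −11 ≡ 120 (mod 131). Verify: 119 · 120 = 14280 ≡ 1 (mod 131). ✓

Final answer: 119^(−1) ≡ 120 (mod 131)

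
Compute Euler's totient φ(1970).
φ is multiplicative, with φ(p^e) = p^e − p^(e−1). Factorise 1970 = 2 · 5 · 197. Then
  φ(1970) = (2 − 1) · (5 − 1) · (197 − 1) = 1 · 4 · 196 = 784.

Final answer: φ(1970) = 784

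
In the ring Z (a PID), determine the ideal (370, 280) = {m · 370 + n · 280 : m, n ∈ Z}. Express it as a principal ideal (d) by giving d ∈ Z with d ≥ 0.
In the PID Z, (a, b) is generated by gcd(a, b). Compute gcd(370, 280) with the extended Euclidean algorithm, tracking rows (r, s, t) with s·370 + t·280 = r:
  row A: (370, 1, 0)   [1·370 + 0·280 = 370]
  row B: (280, 0, 1)   [0·370 + 1·280 = 280]
  370 = 1·280 + 90   → row C = row A − 1·row B = (90, 1, −1)   [check: 1·370 − 1·280 = 90]
  280 = 3·90 + 10   → row D = row B − 3·row C = (10, −3, 4)   [check: −3·370 + 4·280 = 10]
  90 = 9·10 + 0   → remainder 0, stop. gcd = 10 (last nonzero row D).
So gcd(370, 280) = 10, with Bézout identity −3·370 + 4·280 = 10. Containment (⊇): the Bézout identity exhibits 10 as an element of (370, 280), giving (10) ⊆ (370, 280). Containment (⊆): since 10 | 370 and 10 | 280 (370 = 10·37, 280 = 10·28), every Z-linear combination of 370 and 280 is divisible by 10, so (370, 280) ⊆ (10). Therefore (370, 280) = (10), d = 10.

Final answer: (370, 280) = (10); d = 10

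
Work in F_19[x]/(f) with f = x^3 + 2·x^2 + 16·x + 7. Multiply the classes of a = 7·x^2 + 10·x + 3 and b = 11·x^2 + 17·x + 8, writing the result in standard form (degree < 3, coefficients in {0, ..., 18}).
a · b ≡ 17·x^2 + 7·x + 12 (mod f(x))

Multiply as integer polynomials: a · b = 77·x^4 + 229·x^3 + 259·x^2 + 131·x + 24. Reducing coefficients mod 19: a · b ≡ x^4 + x^3 + 12·x^2 + 17·x + 5. Now divide by f(x) = x^3 + 2·x^2 + 16·x + 7 in F_19[x], eliminating the leading term at each step:
  leading term x^4: subtract (x)·f(x) = x^4 + 2·x^3 + 16·x^2 + 7·x, leaving 18·x^3 + 15·x^2 + 10·x + 5 (coefficients mod 19)
  leading term 18·x^3: subtract (18)·f(x) = 18·x^3 + 17·x^2 + 3·x + 12, leaving 17·x^2 + 7·x + 12 (coefficients mod 19)
The degree is now < 3, so this is the remainder. Hence a · b ≡ 17·x^2 + 7·x + 12 in F_19[x]/(f).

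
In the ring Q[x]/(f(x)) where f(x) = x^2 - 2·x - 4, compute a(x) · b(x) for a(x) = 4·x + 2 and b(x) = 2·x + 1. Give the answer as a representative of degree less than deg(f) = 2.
a · b ≡ 24·x + 34 (mod f(x))

First multiply in Q[x] without reducing: a · b = 8·x^2 + 8·x + 2. Now divide by f(x) = x^2 - 2·x - 4, eliminating the leading term at each step:
  leading term 8·x^2: subtract (8)·f(x) = 8·x^2 - 16·x - 32, leaving 24·x + 34
The degree is now < 2, so this is the remainder. Hence a · b ≡ 24·x + 34 in Q[x]/(f).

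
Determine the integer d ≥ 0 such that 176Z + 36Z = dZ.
(176, 36) = (4); d = 4

In the PID Z, (a, b) is generated by gcd(a, b). Compute gcd(176, 36) with the extended Euclidean algorithm, tracking rows (r, s, t) with s·176 + t·36 = r:
  row A: (176, 1, 0)   [1·176 + 0·36 = 176]
  row B: (36, 0, 1)   [0·176 + 1·36 = 36]
  176 = 4·36 + 32   → row C = row A − 4·row B = (32, 1, −4)   [check: 1·176 − 4·36 = 32]
  36 = 1·32 + 4   → row D = row B − 1·row C = (4, −1, 5)   [check: −1·176 + 5·36 = 4]
  32 = 8·4 + 0   → remainder 0, stop. gcd = 4 (last nonzero row D).
So gcd(176, 36) = 4, with Bézout identity −1·176 + 5·36 = 4. Containment (⊇): the Bézout identity exhibits 4 as an element of (176, 36), giving (4) ⊆ (176, 36). Containment (⊆): since 4 | 176 and 4 | 36 (176 = 4·44, 36 = 4·9), every Z-linear combination of 176 and 36 is divisible by 4, so (176, 36) ⊆ (4). Therefore (176, 36) = (4), d = 4.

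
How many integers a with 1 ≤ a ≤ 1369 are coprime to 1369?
The number of a ∈ {1, ..., 1369} with gcd(a, 1369) = 1 is by definition Euler's totient φ(1369). φ is multiplicative, with φ(p^e) = p^e − p^(e−1). Factorise 1369 = 37^2. Then
  φ(1369) = (37^2 − 37^1) = 1332 = 1332.
So there are 1332 such integers.

Final answer: 1332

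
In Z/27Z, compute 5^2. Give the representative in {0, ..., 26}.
Use repeated squaring. Binary(2) = 10. Walk through the bits of the exponent 2 left-to-right: at each bit after the leading one, square the running value, then multiply by 5 if the bit is 1 (always reducing mod 27):
  bit 1 = 1 (leading): start with 5.
  bit 2 = 0: square 5^2 = 25 (mod 27).
Final value: 5^2 ≡ 25 (mod 27).

Final answer: 25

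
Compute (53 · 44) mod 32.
Reduce the factors first: 53 ≡ 21, 44 ≡ 12 (mod 32), so 53 · 44 ≡ 21 · 12 (mod 32). 21 · 12 = 252. Dividing by 32: 252 = 7·32 + 28. So (53 · 44) mod 32 = 28.

Final answer: 28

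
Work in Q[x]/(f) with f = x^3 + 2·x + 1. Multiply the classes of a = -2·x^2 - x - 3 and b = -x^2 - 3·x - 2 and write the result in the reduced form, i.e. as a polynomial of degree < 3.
First multiply in Q[x] without reducing: a · b = 2·x^4 + 7·x^3 + 10·x^2 + 11·x + 6. Now divide by f(x) = x^3 + 2·x + 1, eliminating the leading term at each step:
  leading term 2·x^4: subtract (2·x)·f(x) = 2·x^4 + 4·x^2 + 2·x, leaving 7·x^3 + 6·x^2 + 9·x + 6
  leading term 7·x^3: subtract (7)·f(x) = 7·x^3 + 14·x + 7, leaving 6·x^2 - 5·x - 1
The degree is now < 3, so this is the remainder. Hence a · b ≡ 6·x^2 - 5·x - 1 in Q[x]/(f).

Final answer: a · b ≡ 6·x^2 - 5·x - 1 (mod f(x))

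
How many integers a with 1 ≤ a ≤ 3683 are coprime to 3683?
The number of a ∈ {1, ..., 3683} with gcd(a, 3683) = 1 is by definition Euler's totient φ(3683). φ is multiplicative, with φ(p^e) = p^e − p^(e−1). Factorise 3683 = 29 · 127. Then
  φ(3683) = (29 − 1) · (127 − 1) = 28 · 126 = 3528.
So there are 3528 such integers.

Final answer: 3528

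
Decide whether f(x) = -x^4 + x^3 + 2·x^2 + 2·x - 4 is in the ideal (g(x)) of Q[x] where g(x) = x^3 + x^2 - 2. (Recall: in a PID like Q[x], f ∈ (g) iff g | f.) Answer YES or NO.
YES

In Q[x] the ideal (g) consists of all multiples of g, so f ∈ (g) iff g | f, i.e. iff the remainder of f on division by g is 0. Divide f by g (g is monic, so eliminate the leading term of the running remainder at each step):
  leading term -x^4: subtract (-x)·g(x) = -x^4 - x^3 + 2·x, leaving 2·x^3 + 2·x^2 - 4
  leading term 2·x^3: subtract (2)·g(x) = 2·x^3 + 2·x^2 - 4, leaving 0
The remainder is 0, so f(x) = g(x) · h(x) with h(x) = 2 - x. Hence g | f, i.e. f ∈ (g).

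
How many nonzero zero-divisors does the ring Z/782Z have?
In Z/782Z each nonzero element is either a unit (gcd with 782 is 1) or a zero-divisor (gcd > 1). The number of units is φ(782): factorise 782 = 2 · 17 · 23, so φ(782) = (2 − 1) · (17 − 1) · (23 − 1) = 1 · 16 · 22 = 352. The nonzero elements number 782 − 1 = 781. Hence the nonzero zero-divisors number 781 − 352 = 429.

Final answer: Z/782Z has 429 nonzero zero-divisors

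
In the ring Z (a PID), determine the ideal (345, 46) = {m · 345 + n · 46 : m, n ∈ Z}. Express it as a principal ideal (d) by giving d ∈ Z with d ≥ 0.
In the PID Z, (a, b) is generated by gcd(a, b). Compute gcd(345, 46) with the extended Euclidean algorithm, tracking rows (r, s, t) with s·345 + t·46 = r:
  row A: (345, 1, 0)   [1·345 + 0·46 = 345]
  row B: (46, 0, 1)   [0·345 + 1·46 = 46]
  345 = 7·46 + 23   → row C = row A − 7·row B = (23, 1, −7)   [check: 1·345 − 7·46 = 23]
  46 = 2·23 + 0   → remainder 0, stop. gcd = 23 (last nonzero row C).
So gcd(345, 46) = 23, with Bézout identity 1·345 − 7·46 = 23. Containment (⊇): the Bézout identity exhibits 23 as an element of (345, 46), giving (23) ⊆ (345, 46). Containment (⊆): since 23 | 345 and 23 | 46 (345 = 23·15, 46 = 23·2), every Z-linear combination of 345 and 46 is divisible by 23, so (345, 46) ⊆ (23). Therefore (345, 46) = (23), d = 23.

Final answer: (345, 46) = (23); d = 23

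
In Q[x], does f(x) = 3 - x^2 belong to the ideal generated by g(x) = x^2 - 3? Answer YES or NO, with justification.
In Q[x] the ideal (g) consists of all multiples of g, so f ∈ (g) iff g | f, i.e. iff the remainder of f on division by g is 0. Divide f by g (g is monic, so eliminate the leading term of the running remainder at each step):
  leading term -x^2: subtract (-1)·g(x) = 3 - x^2, leaving 0
The remainder is 0, so f(x) = g(x) · h(x) with h(x) = -1. Hence g | f, i.e. f ∈ (g).

Final answer: YES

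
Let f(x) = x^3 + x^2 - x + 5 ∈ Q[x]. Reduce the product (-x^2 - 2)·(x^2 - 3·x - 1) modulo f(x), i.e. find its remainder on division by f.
First multiply in Q[x] without reducing: a · b = -x^4 + 3·x^3 - x^2 + 6·x + 2. Now divide by f(x) = x^3 + x^2 - x + 5, eliminating the leading term at each step:
  leading term -x^4: subtract (-x)·f(x) = -x^4 - x^3 + x^2 - 5·x, leaving 4·x^3 - 2·x^2 + 11·x + 2
  leading term 4·x^3: subtract (4)·f(x) = 4·x^3 + 4·x^2 - 4·x + 20, leaving -6·x^2 + 15·x - 18
The degree is now < 3, so this is the remainder. Hence a · b ≡ -6·x^2 + 15·x - 18 in Q[x]/(f).

Final answer: a · b ≡ -6·x^2 + 15·x - 18 (mod f(x))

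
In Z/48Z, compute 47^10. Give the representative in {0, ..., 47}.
Use repeated squaring. Binary(10) = 1010. Walk through the bits of the exponent 10 left-to-right: at each bit after the leading one, square the running value, then multiply by 47 if the bit is 1 (always reducing mod 48):
  bit 1 = 1 (leading): start with 47.
  bit 2 = 0: square 47^2 = 2209 ≡ 1 (mod 48).
  bit 3 = 1: square 1^2 = 1; bit is 1, so multiply 1·47 = 47 (mod 48).
  bit 4 = 0: square 47^2 = 2209 ≡ 1 (mod 48).
Final value: 47^10 ≡ 1 (mod 48).

Final answer: 1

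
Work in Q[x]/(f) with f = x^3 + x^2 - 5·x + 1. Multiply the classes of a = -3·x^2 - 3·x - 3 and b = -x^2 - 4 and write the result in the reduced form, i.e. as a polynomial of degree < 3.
First multiply in Q[x] without reducing: a · b = 3·x^4 + 3·x^3 + 15·x^2 + 12·x + 12. Now divide by f(x) = x^3 + x^2 - 5·x + 1, eliminating the leading term at each step:
  leading term 3·x^4: subtract (3·x)·f(x) = 3·x^4 + 3·x^3 - 15·x^2 + 3·x, leaving 30·x^2 + 9·x + 12
The degree is now < 3, so this is the remainder. Hence a · b ≡ 30·x^2 + 9·x + 12 in Q[x]/(f).

Final answer: a · b ≡ 30·x^2 + 9·x + 12 (mod f(x))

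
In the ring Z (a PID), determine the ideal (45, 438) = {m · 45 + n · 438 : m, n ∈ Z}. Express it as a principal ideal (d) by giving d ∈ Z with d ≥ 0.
(45, 438) = (3); d = 3

In the PID Z, (a, b) is generated by gcd(a, b). Compute gcd(438, 45) with the extended Euclidean algorithm, tracking rows (r, s, t) with s·438 + t·45 = r:
  row A: (438, 1, 0)   [1·438 + 0·45 = 438]
  row B: (45, 0, 1)   [0·438 + 1·45 = 45]
  438 = 9·45 + 33   → row C = row A − 9·row B = (33, 1, −9)   [check: 1·438 − 9·45 = 33]
  45 = 1·33 + 12   → row D = row B − 1·row C = (12, −1, 10)   [check: −1·438 + 10·45 = 12]
  33 = 2·12 + 9   → row E = row C − 2·row D = (9, 3, −29)   [check: 3·438 − 29·45 = 9]
  12 = 1·9 + 3   → row F = row D − 1·row E = (3, −4, 39)   [check: −4·438 + 39·45 = 3]
  9 = 3·3 + 0   → remainder 0, stop. gcd = 3 (last nonzero row F).
So gcd(45, 438) = 3, with Bézout identity −4·438 + 39·45 = 3. Containment (⊇): the Bézout identity exhibits 3 as an element of (45, 438), giving (3) ⊆ (45, 438). Containment (⊆): since 3 | 45 and 3 | 438 (45 = 3·15, 438 = 3·146), every Z-linear combination of 45 and 438 is divisible by 3, so (45, 438) ⊆ (3). Therefore (45, 438) = (3), d = 3.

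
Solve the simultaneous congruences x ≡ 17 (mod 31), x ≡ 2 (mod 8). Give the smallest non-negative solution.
x ≡ 234 (mod 248); the representative in [0, 248) is 234

The moduli 31, 8 are pairwise coprime, so by the CRT there is a unique solution mod 31·8 = 248.
Solve by successive substitution. Start with x ≡ 17 (mod 31).
  Combine with x ≡ 2 (mod 8): write x = 17 + 31·t and require 17 + 31·t ≡ 2 (mod 8), i.e. 31·t ≡ 2 − 17 ≡ 1 (mod 8). Since 31^(−1) ≡ 7 (mod 8) (31 ≡ 7 (mod 8)), t ≡ 7·1 ≡ 7 (mod 8). So x ≡ 17 + 31·7 = 234 (mod 248).
Unique solution in [0, 248): x = 234.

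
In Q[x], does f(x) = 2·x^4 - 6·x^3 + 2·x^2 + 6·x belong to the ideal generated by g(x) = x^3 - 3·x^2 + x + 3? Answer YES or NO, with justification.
YES

In Q[x] the ideal (g) consists of all multiples of g, so f ∈ (g) iff g | f, i.e. iff the remainder of f on division by g is 0. Divide f by g (g is monic, so eliminate the leading term of the running remainder at each step):
  leading term 2·x^4: subtract (2·x)·g(x) = 2·x^4 - 6·x^3 + 2·x^2 + 6·x, leaving 0
The remainder is 0, so f(x) = g(x) · h(x) with h(x) = 2·x. Hence g | f, i.e. f ∈ (g).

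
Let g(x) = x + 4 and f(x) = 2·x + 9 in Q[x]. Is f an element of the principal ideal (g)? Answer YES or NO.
NO

In Q[x] the ideal (g) consists of all multiples of g, so f ∈ (g) iff g | f, i.e. iff the remainder of f on division by g is 0. Divide f by g (g is monic, so eliminate the leading term of the running remainder at each step):
  leading term 2·x: subtract (2)·g(x) = 2·x + 8, leaving 1
The remainder r(x) = 1 ≠ 0 (and deg r < deg g), so g ∤ f, i.e. f ∉ (g).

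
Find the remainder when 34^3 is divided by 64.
Use repeated squaring. Binary(3) = 11. Walk through the bits of the exponent 3 left-to-right: at each bit after the leading one, square the running value, then multiply by 34 if the bit is 1 (always reducing mod 64):
  bit 1 = 1 (leading): start with 34.
  bit 2 = 1: square 34^2 = 1156 ≡ 4; bit is 1, so multiply 4·34 = 136 ≡ 8 (mod 64).
Final value: 34^3 ≡ 8 (mod 64).

Final answer: 8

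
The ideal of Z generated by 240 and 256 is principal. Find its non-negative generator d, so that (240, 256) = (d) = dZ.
In the PID Z, (a, b) is generated by gcd(a, b). Compute gcd(256, 240) with the extended Euclidean algorithm, tracking rows (r, s, t) with s·256 + t·240 = r:
  row A: (256, 1, 0)   [1·256 + 0·240 = 256]
  row B: (240, 0, 1)   [0·256 + 1·240 = 240]
  256 = 1·240 + 16   → row C = row A − 1·row B = (16, 1, −1)   [check: 1·256 − 1·240 = 16]
  240 = 15·16 + 0   → remainder 0, stop. gcd = 16 (last nonzero row C).
So gcd(240, 256) = 16, with Bézout identity 1·256 − 1·240 = 16. Containment (⊇): the Bézout identity exhibits 16 as an element of (240, 256), giving (16) ⊆ (240, 256). Containment (⊆): since 16 | 240 and 16 | 256 (240 = 16·15, 256 = 16·16), every Z-linear combination of 240 and 256 is divisible by 16, so (240, 256) ⊆ (16). Therefore (240, 256) = (16), d = 16.

Final answer: (240, 256) = (16); d = 16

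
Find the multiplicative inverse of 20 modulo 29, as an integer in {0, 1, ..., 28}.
Apply the extended Euclidean algorithm to (29, 20), tracking rows (r, s, t) with s·29 + t·20 = r. Each division r_prev = q·r_cur + r_new produces the new row as (previous row) − q·(current row):
  row A: (29, 1, 0)   [1·29 + 0·20 = 29]
  row B: (20, 0, 1)   [0·29 + 1·20 = 20]
  29 = 1·20 + 9   → row C = row A − 1·row B = (9, 1, −1)   [check: 1·29 − 1·20 = 9]
  20 = 2·9 + 2   → row D = row B − 2·row C = (2, −2, 3)   [check: −2·29 + 3·20 = 2]
  9 = 4·2 + 1   → row E = row C − 4·row D = (1, 9, −13)   [check: 9·29 − 13·20 = 1]
  2 = 2·1 + 0   → remainder 0, stop. gcd = 1 (last nonzero row E).
The gcd is 1, so 20 is invertible mod 29. The last nonzero row gives 9·29 − 13·20 = 1, so t = −13. So 20^(−1) ≡ −13 ≡ 16 (mod 29). Verify: 20 · 16 = 320 ≡ 1 (mod 29). ✓

Final answer: 20^(−1) ≡ 16 (mod 29)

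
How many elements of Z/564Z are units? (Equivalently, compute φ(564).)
Z/564Z has φ(564) = 184 units

An element a ∈ Z/564Z is a unit iff gcd(a, 564) = 1, so the number of units is φ(564). φ is multiplicative, with φ(p^e) = p^e − p^(e−1). Factorise 564 = 2^2 · 3 · 47. Then
  φ(564) = (2^2 − 2^1) · (3 − 1) · (47 − 1) = 2 · 2 · 46 = 184.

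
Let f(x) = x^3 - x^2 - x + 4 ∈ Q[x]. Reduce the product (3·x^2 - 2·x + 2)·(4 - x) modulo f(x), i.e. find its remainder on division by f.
First multiply in Q[x] without reducing: a · b = -3·x^3 + 14·x^2 - 10·x + 8. Now divide by f(x) = x^3 - x^2 - x + 4, eliminating the leading term at each step:
  leading term -3·x^3: subtract (-3)·f(x) = -3·x^3 + 3·x^2 + 3·x - 12, leaving 11·x^2 - 13·x + 20
The degree is now < 3, so this is the remainder. Hence a · b ≡ 11·x^2 - 13·x + 20 in Q[x]/(f).

Final answer: a · b ≡ 11·x^2 - 13·x + 20 (mod f(x))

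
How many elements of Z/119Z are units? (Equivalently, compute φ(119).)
Z/119Z has φ(119) = 96 units

An element a ∈ Z/119Z is a unit iff gcd(a, 119) = 1, so the number of units is φ(119). φ is multiplicative, with φ(p^e) = p^e − p^(e−1). Factorise 119 = 7 · 17. Then
  φ(119) = (7 − 1) · (17 − 1) = 6 · 16 = 96.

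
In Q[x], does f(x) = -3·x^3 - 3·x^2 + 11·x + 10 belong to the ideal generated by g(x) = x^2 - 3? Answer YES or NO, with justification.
In Q[x] the ideal (g) consists of all multiples of g, so f ∈ (g) iff g | f, i.e. iff the remainder of f on division by g is 0. Divide f by g (g is monic, so eliminate the leading term of the running remainder at each step):
  leading term -3·x^3: subtract (-3·x)·g(x) = -3·x^3 + 9·x, leaving -3·x^2 + 2·x + 10
  leading term -3·x^2: subtract (-3)·g(x) = 9 - 3·x^2, leaving 2·x + 1
The remainder r(x) = 2·x + 1 ≠ 0 (and deg r < deg g), so g ∤ f, i.e. f ∉ (g).

Final answer: NO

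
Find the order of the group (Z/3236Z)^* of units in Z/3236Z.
|(Z/3236Z)^*| = 1616

(Z/3236Z)^* consists of the classes a with gcd(a, 3236) = 1, so its order is φ(3236). φ is multiplicative, with φ(p^e) = p^e − p^(e−1). Factorise 3236 = 2^2 · 809. Then
  φ(3236) = (2^2 − 2^1) · (809 − 1) = 2 · 808 = 1616.
Thus |(Z/3236Z)^*| = 1616.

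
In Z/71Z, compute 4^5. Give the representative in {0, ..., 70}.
30

Use repeated squaring. Binary(5) = 101. Walk through the bits of the exponent 5 left-to-right: at each bit after the leading one, square the running value, then multiply by 4 if the bit is 1 (always reducing mod 71):
  bit 1 = 1 (leading): start with 4.
  bit 2 = 0: square 4^2 = 16 (mod 71).
  bit 3 = 1: square 16^2 = 256 ≡ 43; bit is 1, so multiply 43·4 = 172 ≡ 30 (mod 71).
Final value: 4^5 ≡ 30 (mod 71).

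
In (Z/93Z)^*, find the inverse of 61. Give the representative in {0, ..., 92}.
61^(−1) ≡ 61 (mod 93)

Apply the extended Euclidean algorithm to (93, 61), tracking rows (r, s, t) with s·93 + t·61 = r. Each division r_prev = q·r_cur + r_new produces the new row as (previous row) − q·(current row):
  row A: (93, 1, 0)   [1·93 + 0·61 = 93]
  row B: (61, 0, 1)   [0·93 + 1·61 = 61]
  93 = 1·61 + 32   → row C = row A − 1·row B = (32, 1, −1)   [check: 1·93 − 1·61 = 32]
  61 = 1·32 + 29   → row D = row B − 1·row C = (29, −1, 2)   [check: −1·93 + 2·61 = 29]
  32 = 1·29 + 3   → row E = row C − 1·row D = (3, 2, −3)   [check: 2·93 − 3·61 = 3]
  29 = 9·3 + 2   → row F = row D − 9·row E = (2, −19, 29)   [check: −19·93 + 29·61 = 2]
  3 = 1·2 + 1   → row G = row E − 1·row F = (1, 21, −32)   [check: 21·93 − 32·61 = 1]
  2 = 2·1 + 0   → remainder 0, stop. gcd = 1 (last nonzero row G).
The gcd is 1, so 61 is invertible mod 93. The last nonzero row gives 21·93 − 32·61 = 1, so t = −32. So 61^(−1) ≡ −32 ≡ 61 (mod 93). Verify: 61 · 61 = 3721 ≡ 1 (mod 93). ✓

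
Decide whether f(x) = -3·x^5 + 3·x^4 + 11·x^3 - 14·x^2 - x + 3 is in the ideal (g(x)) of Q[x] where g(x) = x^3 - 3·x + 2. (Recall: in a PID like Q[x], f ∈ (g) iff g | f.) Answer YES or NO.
In Q[x] the ideal (g) consists of all multiples of g, so f ∈ (g) iff g | f, i.e. iff the remainder of f on division by g is 0. Divide f by g (g is monic, so eliminate the leading term of the running remainder at each step):
  leading term -3·x^5: subtract (-3·x^2)·g(x) = -3·x^5 + 9·x^3 - 6·x^2, leaving 3·x^4 + 2·x^3 - 8·x^2 - x + 3
  leading term 3·x^4: subtract (3·x)·g(x) = 3·x^4 - 9·x^2 + 6·x, leaving 2·x^3 + x^2 - 7·x + 3
  leading term 2·x^3: subtract (2)·g(x) = 2·x^3 - 6·x + 4, leaving x^2 - x - 1
The remainder r(x) = x^2 - x - 1 ≠ 0 (and deg r < deg g), so g ∤ f, i.e. f ∉ (g).

Final answer: NO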